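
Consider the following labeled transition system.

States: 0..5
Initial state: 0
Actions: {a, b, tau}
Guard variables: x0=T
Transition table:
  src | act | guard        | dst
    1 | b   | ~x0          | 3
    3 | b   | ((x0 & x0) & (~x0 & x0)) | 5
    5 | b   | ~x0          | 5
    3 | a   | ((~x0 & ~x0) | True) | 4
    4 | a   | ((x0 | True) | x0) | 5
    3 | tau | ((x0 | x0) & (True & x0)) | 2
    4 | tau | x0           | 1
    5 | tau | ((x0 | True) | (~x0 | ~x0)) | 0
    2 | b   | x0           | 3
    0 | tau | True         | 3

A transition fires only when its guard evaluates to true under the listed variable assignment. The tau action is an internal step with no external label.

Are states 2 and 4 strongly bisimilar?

Answer: NOT BISIMILAR

Working:
Bisimulation quotient by refinement:
  round 0: {{0,1,2,3,4,5}}
  round 1: {{0,5},{1},{2},{3,4}}
  round 2: {{0},{1},{2},{3},{4},{5}}
Fixed point at round 3; 6 class(es).
[2]={2}  [4]={4}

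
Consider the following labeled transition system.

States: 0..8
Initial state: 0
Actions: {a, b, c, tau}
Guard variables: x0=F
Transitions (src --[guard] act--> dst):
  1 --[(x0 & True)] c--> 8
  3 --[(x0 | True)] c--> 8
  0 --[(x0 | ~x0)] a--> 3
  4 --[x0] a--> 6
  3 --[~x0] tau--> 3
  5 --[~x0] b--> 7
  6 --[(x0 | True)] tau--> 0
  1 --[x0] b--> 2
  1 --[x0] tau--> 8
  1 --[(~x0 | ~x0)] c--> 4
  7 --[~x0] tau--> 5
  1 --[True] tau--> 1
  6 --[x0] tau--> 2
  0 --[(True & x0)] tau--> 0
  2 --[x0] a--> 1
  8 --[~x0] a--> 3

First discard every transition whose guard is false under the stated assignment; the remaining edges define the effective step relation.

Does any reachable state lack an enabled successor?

R = {0,3,8}
  0: a→3  [1 exit(s)]
  3: c→8  tau→3  [2 exit(s)]
  8: a→3  [1 exit(s)]

Answer: DEADLOCK-FREE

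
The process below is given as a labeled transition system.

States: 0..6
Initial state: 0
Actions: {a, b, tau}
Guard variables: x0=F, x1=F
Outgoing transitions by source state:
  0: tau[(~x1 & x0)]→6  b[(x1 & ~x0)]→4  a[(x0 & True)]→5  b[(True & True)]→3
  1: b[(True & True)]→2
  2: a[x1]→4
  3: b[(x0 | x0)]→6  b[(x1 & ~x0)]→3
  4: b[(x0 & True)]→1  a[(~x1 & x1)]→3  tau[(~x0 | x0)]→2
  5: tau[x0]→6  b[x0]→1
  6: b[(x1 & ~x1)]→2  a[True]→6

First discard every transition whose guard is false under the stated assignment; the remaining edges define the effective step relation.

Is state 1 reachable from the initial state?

After dropping false guards: 4 live edges.
Layer 0: {0}
Layer 1: {3}  total {0,3}
Reach set: {0,3}

Answer: UNREACHABLE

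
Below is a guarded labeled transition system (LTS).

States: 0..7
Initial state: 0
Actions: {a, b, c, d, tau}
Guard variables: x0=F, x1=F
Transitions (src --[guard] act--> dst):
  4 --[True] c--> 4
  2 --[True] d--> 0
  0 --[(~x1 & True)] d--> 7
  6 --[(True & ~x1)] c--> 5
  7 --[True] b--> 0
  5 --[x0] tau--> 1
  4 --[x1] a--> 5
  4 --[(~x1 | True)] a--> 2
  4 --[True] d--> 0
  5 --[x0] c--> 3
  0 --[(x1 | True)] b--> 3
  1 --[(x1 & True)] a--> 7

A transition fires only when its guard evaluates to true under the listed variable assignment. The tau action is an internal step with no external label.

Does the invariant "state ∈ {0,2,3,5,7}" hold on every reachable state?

Answer: INVARIANT HOLDS

Trace:
Allowed set {0,2,3,5,7}
Reach set: {0,3,7}
  0: ✓
  3: ✓
  7: ✓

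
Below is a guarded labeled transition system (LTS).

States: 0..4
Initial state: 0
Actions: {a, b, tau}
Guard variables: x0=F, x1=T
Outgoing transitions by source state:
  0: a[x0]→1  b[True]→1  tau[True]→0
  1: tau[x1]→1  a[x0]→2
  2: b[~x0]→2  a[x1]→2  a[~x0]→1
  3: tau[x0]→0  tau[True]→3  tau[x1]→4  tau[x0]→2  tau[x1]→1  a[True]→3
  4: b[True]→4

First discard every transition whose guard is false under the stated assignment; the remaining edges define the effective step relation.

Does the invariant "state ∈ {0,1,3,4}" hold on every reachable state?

Answer: INVARIANT HOLDS

Working:
Inv-set: {0,1,3,4}
R = {0,1}
  0: safe
  1: safe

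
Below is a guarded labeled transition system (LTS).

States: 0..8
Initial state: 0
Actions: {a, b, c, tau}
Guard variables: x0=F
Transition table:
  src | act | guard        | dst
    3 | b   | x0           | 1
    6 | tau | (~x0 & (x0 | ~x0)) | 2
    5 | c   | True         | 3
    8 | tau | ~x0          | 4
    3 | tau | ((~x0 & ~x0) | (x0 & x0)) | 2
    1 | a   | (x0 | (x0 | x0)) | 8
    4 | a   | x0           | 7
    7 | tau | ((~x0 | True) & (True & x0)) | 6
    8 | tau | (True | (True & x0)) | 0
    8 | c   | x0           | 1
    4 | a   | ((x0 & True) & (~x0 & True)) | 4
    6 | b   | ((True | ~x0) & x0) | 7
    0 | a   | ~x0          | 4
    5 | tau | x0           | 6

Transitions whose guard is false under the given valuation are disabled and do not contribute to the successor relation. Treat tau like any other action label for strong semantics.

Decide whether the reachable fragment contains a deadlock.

Answer: DEADLOCK at state 4

Working:
R = {0,4}
  0: a→4  [deg 1]
  4: ∅  [STUCK]
witness 4: a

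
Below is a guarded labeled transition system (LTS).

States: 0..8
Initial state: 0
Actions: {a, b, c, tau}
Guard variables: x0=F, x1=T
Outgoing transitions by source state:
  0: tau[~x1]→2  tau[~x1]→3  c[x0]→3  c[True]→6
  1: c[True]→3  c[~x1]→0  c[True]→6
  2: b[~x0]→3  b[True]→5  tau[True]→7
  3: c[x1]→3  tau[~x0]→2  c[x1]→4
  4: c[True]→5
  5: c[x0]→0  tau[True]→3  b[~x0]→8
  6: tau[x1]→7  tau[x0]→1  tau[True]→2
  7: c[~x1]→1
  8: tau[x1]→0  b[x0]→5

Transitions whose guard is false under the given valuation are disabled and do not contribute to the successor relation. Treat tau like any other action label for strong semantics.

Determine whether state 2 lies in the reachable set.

Answer: REACHABLE

Analysis:
After dropping false guards: 15 live edges.
depth 0: {0}
depth 1: {6}  cumulative {0,6}
depth 2: {2,7}  cumulative {0,2,6,7}
depth 3: {3,5}  cumulative {0,2,3,5,6,7}
depth 4: {4,8}  cumulative {0,2,3,4,5,6,7,8}
Reachable = {0,2,3,4,5,6,7,8}
Path to 2: c·tau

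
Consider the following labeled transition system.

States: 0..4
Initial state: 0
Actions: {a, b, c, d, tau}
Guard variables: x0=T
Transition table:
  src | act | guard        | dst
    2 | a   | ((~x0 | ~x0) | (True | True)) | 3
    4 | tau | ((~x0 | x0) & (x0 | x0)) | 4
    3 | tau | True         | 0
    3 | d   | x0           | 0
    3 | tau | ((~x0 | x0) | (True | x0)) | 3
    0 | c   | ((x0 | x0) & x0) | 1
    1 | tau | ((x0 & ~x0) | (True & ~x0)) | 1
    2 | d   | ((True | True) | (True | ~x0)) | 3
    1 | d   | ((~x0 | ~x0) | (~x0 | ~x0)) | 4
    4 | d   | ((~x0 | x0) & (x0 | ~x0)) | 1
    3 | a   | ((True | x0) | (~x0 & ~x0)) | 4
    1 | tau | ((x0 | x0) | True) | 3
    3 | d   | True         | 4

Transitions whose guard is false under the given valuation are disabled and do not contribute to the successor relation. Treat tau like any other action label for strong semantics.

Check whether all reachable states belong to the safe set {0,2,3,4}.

Answer: INVARIANT VIOLATED at state 1

Trace:
Safe = {0,2,3,4}
Reachable = {0,1,3,4}
  0: ✓
  1: ✗ unsafe
  3: ✓
  4: ✓
witness against invariant: c → 1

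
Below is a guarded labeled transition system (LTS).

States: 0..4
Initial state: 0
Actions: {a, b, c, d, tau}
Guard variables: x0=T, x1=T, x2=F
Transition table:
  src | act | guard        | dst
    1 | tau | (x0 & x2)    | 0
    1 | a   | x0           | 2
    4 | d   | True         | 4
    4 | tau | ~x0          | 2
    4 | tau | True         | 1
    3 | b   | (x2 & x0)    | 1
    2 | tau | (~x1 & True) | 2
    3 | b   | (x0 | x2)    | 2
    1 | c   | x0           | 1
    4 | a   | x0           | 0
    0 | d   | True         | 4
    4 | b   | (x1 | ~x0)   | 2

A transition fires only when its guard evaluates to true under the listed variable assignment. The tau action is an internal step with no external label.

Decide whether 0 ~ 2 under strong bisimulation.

Answer: NOT BISIMILAR

Trace:
Compute ~ classes (split until stable):
  π0 = {{0,1,2,3,4}}
  π1 = {{0},{1},{2},{3},{4}}
Fixed point at round 2; 5 class(es).
class of 0: {0}; class of 2: {2}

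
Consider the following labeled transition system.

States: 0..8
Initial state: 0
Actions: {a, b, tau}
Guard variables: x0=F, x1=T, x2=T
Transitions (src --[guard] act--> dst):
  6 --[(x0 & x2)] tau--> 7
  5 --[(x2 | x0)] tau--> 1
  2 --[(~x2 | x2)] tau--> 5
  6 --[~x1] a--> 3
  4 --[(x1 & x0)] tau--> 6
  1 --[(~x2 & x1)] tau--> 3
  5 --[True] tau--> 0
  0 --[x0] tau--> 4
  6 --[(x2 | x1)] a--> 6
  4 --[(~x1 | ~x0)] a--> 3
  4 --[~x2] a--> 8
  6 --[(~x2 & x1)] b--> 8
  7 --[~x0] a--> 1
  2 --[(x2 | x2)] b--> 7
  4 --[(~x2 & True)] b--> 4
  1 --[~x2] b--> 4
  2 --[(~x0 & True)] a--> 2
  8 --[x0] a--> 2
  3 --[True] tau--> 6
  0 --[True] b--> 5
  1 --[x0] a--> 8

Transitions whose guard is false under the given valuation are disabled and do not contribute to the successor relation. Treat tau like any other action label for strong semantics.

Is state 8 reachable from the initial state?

Guard filter leaves 10 enabled edge(s).
depth 0: {0}
depth 1: {5}  now seen {0,5}
depth 2: {1}  now seen {0,1,5}
Reachable = {0,1,5}

Answer: UNREACHABLE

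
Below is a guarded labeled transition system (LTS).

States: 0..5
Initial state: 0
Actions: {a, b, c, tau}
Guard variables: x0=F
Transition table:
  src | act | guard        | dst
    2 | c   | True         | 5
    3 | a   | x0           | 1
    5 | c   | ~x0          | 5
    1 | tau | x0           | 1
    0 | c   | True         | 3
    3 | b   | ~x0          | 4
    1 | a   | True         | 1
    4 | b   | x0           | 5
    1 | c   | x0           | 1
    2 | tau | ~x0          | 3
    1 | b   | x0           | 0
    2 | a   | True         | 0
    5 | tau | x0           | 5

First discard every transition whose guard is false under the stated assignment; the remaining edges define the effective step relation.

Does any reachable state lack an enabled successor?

Answer: DEADLOCK at state 4

Working:
Reachable = {0,3,4}
  0: c→3  [1 exit(s)]
  3: b→4  [1 exit(s)]
  4: ∅  [deadlock]
trace reaching 4: c·b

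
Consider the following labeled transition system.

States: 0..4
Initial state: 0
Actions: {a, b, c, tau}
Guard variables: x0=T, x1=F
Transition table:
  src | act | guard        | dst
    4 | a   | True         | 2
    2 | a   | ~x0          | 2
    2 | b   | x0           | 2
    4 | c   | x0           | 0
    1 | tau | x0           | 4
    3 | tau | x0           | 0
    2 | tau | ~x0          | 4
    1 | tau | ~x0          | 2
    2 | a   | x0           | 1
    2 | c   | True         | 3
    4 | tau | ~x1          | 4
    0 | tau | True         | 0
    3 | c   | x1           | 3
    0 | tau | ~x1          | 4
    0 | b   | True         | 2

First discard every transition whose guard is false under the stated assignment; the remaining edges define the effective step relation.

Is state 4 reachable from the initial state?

After dropping false guards: 11 live edges.
L0 = {0}
L1 = {2,4}  total {0,2,4}
L2 = {1,3}  total {0,1,2,3,4}
Reachable = {0,1,2,3,4}
witness 4: tau

Answer: REACHABLE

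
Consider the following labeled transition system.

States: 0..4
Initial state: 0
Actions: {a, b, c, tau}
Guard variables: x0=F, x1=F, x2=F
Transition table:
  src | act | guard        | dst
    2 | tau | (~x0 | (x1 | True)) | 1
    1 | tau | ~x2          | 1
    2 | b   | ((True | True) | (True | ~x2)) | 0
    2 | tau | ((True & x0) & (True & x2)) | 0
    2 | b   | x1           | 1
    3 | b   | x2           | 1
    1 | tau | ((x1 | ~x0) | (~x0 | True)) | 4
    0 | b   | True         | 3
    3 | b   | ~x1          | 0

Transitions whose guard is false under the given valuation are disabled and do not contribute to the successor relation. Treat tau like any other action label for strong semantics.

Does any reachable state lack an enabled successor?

Answer: DEADLOCK-FREE

Trace:
Reach set: {0,3}
  0: b→3  [deg 1]
  3: b→0  [deg 1]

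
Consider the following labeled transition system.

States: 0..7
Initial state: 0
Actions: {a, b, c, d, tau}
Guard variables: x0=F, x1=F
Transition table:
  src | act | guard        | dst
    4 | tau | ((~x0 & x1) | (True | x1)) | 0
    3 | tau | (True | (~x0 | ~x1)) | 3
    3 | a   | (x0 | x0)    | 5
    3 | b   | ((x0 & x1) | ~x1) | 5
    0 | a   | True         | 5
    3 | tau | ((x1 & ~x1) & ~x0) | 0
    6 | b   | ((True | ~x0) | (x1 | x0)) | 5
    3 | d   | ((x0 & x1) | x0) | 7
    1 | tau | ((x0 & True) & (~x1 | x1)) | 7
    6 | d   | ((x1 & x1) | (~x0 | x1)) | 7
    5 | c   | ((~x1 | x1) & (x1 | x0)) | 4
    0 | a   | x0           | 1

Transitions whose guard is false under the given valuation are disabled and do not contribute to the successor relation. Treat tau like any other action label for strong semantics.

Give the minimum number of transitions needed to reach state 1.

Layered search for 1:
  L0 = {0}
  L1 = {5}
1 never appears.

Answer: UNREACHABLE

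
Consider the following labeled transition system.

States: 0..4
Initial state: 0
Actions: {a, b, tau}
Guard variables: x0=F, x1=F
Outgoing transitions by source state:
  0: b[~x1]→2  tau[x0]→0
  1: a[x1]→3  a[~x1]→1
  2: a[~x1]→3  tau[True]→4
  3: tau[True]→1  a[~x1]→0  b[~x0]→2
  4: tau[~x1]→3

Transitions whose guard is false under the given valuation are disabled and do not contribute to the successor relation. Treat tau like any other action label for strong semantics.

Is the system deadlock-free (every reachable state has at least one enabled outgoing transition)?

Answer: DEADLOCK-FREE

Analysis:
Reachable = {0,1,2,3,4}
  0: b→2  [1 exit(s)]
  1: a→1  [1 exit(s)]
  2: a→3  tau→4  [2 exit(s)]
  3: a→0  b→2  tau→1  [3 exit(s)]
  4: tau→3  [1 exit(s)]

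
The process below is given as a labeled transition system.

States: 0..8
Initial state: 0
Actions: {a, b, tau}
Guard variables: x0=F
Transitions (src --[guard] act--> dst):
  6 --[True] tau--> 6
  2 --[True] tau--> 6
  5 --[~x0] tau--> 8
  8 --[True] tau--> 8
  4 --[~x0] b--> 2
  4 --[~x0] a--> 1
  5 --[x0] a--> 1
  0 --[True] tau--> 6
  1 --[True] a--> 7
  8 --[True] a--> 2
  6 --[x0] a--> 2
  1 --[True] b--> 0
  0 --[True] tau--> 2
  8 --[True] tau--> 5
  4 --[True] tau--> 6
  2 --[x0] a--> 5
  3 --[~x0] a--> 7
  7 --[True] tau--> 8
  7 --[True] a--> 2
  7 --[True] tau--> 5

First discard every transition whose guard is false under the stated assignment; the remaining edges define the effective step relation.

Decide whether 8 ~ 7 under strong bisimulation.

Refine partition for ~:
  P[0] = {{0,1,2,3,4,5,6,7,8}}
  P[1] = {{0,2,5,6},{1},{3},{4},{7,8}}
  P[2] = {{0,2,6},{1},{3},{4},{5},{7,8}}
6 equivalence class(es) (converged in 3)
[8]={7,8}  [7]={7,8}

Answer: BISIMILAR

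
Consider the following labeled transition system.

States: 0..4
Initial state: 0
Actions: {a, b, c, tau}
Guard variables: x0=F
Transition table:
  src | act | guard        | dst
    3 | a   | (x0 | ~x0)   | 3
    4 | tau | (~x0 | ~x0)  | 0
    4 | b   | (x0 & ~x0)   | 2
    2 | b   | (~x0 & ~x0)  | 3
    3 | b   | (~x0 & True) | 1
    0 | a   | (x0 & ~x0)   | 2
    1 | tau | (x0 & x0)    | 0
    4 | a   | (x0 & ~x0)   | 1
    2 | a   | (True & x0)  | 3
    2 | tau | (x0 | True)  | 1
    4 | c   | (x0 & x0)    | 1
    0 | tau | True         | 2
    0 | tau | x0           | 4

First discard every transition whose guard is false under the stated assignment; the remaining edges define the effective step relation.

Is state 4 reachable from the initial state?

6 transition(s) survive guard evaluation.
Layer 0: {0}
Layer 1: {2}  now seen {0,2}
Layer 2: {1,3}  now seen {0,1,2,3}
R = {0,1,2,3}

Answer: UNREACHABLE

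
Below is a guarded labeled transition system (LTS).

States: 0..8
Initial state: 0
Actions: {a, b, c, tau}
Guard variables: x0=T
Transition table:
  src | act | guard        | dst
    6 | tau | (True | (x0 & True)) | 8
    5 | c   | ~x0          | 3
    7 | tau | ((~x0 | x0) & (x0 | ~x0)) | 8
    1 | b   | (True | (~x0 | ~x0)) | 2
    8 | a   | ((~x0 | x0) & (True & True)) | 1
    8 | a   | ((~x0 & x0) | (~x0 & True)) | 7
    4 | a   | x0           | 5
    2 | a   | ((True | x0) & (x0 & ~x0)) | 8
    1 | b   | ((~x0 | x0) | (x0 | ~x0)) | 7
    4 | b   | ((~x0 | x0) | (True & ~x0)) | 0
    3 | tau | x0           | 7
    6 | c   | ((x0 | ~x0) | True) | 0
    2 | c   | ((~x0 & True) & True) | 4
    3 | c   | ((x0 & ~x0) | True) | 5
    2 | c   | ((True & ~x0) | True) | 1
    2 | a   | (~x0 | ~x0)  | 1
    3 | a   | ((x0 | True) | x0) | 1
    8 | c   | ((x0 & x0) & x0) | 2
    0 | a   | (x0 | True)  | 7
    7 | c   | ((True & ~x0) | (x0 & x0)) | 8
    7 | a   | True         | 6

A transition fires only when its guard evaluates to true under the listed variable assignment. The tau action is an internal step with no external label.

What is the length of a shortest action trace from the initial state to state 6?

Layered search for 6:
  L0 = {0}
  L1 = {7}
  L2 = {6,8}
6 enters at depth 2; path a·a

Answer: 2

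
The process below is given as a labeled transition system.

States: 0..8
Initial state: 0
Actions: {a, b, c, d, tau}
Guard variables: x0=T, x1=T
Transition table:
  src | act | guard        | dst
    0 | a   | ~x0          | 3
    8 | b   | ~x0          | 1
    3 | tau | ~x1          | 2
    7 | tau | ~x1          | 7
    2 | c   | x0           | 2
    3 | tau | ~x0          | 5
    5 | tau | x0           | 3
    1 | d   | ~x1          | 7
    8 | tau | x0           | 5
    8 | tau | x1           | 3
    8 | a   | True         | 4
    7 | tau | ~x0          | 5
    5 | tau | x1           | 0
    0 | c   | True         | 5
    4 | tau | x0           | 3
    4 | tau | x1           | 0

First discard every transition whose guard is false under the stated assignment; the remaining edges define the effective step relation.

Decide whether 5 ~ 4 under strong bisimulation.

Answer: BISIMILAR

Trace:
Refine partition for ~:
  round 0: {{0,1,2,3,4,5,6,7,8}}
  round 1: {{0,2},{1,3,6,7},{4,5},{8}}
  round 2: {{0},{1,3,6,7},{2},{4,5},{8}}
stable after 3 split(s): 5 block(s)
5∈{4,5}, 4∈{4,5}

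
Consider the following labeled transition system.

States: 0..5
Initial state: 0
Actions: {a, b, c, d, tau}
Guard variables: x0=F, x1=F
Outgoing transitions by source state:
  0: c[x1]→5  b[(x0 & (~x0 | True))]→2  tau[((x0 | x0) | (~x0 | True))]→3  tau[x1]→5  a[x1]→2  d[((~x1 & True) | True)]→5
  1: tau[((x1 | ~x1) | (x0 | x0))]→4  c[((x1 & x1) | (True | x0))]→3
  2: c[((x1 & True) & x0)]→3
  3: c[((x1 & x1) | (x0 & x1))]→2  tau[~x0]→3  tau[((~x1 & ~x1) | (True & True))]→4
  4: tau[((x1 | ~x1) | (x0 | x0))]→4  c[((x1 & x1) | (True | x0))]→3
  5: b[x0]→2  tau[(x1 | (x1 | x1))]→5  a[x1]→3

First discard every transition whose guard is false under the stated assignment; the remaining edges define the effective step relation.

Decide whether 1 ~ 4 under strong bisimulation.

Compute ~ classes (split until stable):
  round 0: {{0,1,2,3,4,5}}
  round 1: {{0},{1,4},{2,5},{3}}
stable after 2 split(s): 4 block(s)
class of 1: {1,4}; class of 4: {1,4}

Answer: BISIMILAR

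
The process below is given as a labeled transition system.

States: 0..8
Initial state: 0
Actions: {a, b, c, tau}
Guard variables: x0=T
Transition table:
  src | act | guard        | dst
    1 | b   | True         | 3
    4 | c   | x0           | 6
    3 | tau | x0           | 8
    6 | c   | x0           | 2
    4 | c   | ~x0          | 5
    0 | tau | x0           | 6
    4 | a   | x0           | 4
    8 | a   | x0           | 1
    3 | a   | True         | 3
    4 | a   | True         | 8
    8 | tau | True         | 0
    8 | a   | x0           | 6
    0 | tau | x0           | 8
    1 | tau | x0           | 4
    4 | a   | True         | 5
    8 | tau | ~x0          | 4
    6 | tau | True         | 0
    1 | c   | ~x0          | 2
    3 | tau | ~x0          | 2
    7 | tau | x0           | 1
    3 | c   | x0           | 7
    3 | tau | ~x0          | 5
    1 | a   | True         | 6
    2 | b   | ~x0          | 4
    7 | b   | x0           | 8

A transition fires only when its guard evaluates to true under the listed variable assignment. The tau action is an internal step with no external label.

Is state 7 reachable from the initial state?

Answer: REACHABLE

Analysis:
Guard filter leaves 19 enabled edge(s).
L0 = {0}
L1 = {6,8}  cumulative {0,6,8}
L2 = {1,2}  cumulative {0,1,2,6,8}
L3 = {3,4}  cumulative {0,1,2,3,4,6,8}
L4 = {5,7}  cumulative {0,1,2,3,4,5,6,7,8}
Reachable = {0,1,2,3,4,5,6,7,8}
Path to 7: tau·a·b·c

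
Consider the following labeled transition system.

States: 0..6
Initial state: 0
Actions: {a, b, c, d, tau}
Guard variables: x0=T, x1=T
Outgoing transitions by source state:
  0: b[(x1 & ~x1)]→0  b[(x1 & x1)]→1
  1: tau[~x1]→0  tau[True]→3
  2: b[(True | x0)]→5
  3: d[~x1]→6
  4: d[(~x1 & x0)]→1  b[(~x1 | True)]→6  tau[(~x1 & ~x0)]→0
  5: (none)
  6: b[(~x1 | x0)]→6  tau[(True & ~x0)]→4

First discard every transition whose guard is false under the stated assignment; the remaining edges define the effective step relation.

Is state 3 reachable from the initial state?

Answer: REACHABLE

Working:
After dropping false guards: 5 live edges.
Layer 0: {0}
Layer 1: {1}  total {0,1}
Layer 2: {3}  total {0,1,3}
Reach set: {0,1,3}
Path to 3: b·tau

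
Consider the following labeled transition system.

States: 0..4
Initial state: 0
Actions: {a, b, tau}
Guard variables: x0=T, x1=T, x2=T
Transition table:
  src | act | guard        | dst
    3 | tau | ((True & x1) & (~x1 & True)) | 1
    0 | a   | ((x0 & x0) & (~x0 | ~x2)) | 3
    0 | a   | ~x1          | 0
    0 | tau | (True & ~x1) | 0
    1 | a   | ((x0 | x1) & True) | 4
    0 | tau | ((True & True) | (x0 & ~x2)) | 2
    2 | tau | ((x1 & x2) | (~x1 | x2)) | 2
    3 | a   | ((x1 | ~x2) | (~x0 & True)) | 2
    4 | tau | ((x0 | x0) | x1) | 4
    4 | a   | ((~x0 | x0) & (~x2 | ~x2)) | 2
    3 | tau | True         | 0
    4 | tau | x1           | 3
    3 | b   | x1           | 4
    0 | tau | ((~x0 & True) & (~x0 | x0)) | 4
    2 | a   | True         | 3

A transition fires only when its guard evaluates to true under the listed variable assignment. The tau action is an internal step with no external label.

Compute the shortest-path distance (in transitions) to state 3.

Answer: 2

Working:
Layered search for 3:
  depth 0: {0}
  depth 1: {2}
  depth 2: {3}
depth(3)=2, e.g. tau·a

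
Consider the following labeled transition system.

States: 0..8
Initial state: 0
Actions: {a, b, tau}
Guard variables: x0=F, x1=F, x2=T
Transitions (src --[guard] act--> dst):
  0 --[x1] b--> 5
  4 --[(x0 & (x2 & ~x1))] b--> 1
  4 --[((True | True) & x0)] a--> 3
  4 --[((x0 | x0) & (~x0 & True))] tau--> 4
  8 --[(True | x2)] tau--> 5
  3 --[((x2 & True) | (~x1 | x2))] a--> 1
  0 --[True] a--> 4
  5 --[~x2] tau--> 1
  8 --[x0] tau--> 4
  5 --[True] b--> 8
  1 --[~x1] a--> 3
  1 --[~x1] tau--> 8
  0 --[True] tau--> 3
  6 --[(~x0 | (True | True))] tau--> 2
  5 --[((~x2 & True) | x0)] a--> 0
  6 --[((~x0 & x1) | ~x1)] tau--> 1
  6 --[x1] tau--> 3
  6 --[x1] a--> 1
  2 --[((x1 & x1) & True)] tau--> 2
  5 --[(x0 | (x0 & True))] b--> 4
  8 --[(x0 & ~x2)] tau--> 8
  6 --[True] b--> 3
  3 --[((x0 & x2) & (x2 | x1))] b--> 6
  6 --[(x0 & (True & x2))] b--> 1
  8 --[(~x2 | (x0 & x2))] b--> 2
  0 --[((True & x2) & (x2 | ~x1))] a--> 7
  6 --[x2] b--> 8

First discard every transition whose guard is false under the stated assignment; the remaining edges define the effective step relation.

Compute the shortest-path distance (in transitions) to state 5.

Answer: 4

Analysis:
Layered search for 5:
  L0 = {0}
  L1 = {3,4,7}
  L2 = {1}
  L3 = {8}
  L4 = {5}
5 enters at depth 4; path tau·a·tau·tau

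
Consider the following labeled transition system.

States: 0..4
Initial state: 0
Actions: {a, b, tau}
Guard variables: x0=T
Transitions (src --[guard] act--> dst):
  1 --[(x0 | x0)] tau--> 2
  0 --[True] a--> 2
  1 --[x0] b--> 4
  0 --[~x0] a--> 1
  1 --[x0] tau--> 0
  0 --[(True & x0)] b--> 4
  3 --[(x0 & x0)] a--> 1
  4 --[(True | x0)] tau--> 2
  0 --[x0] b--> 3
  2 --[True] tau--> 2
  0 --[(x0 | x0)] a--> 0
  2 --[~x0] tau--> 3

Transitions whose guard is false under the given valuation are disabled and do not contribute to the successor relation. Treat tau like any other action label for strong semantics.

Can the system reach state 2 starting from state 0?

Answer: REACHABLE

Analysis:
After dropping false guards: 10 live edges.
L0 = {0}
L1 = {2,3,4}  now seen {0,2,3,4}
L2 = {1}  now seen {0,1,2,3,4}
Reach set: {0,1,2,3,4}
Path to 2: a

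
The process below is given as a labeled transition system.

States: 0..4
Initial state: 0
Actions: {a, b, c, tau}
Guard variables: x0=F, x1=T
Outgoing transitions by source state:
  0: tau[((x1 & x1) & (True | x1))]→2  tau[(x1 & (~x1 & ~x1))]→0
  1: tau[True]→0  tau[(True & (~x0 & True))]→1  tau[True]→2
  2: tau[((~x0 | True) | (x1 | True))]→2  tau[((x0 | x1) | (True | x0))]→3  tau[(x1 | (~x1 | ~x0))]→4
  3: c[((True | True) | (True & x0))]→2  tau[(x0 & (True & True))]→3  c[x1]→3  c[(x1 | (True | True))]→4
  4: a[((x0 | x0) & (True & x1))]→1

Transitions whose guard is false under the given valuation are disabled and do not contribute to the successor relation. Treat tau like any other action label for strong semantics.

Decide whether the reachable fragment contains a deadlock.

Answer: DEADLOCK at state 4

Analysis:
R = {0,2,3,4}
  0: tau→2  [1 exit(s)]
  2: tau→2  tau→3  tau→4  [3 exit(s)]
  3: c→2  c→3  c→4  [3 exit(s)]
  4: ∅  [STUCK]
trace reaching 4: tau·tau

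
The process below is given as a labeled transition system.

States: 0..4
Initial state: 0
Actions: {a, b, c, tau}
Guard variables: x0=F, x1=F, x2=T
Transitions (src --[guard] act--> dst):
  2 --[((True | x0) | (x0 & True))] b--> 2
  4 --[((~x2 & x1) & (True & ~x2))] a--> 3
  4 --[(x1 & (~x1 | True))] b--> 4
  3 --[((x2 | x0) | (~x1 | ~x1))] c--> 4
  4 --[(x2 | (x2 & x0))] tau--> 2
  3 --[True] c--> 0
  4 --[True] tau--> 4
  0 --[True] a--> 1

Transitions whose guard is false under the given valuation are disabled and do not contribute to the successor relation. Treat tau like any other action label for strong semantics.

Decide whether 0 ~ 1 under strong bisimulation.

Answer: NOT BISIMILAR

Analysis:
Compute ~ classes (split until stable):
  round 0: {{0,1,2,3,4}}
  round 1: {{0},{1},{2},{3},{4}}
stable after 2 split(s): 5 block(s)
[0]={0}  [1]={1}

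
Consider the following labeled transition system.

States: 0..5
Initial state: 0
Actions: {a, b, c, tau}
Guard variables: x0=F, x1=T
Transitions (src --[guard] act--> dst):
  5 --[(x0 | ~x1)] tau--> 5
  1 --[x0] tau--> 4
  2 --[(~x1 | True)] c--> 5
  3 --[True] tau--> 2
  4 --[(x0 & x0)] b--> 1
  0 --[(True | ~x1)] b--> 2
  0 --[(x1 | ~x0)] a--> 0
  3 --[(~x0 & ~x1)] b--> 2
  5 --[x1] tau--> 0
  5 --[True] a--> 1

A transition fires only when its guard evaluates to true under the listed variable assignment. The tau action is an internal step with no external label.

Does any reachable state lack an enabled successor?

Answer: DEADLOCK at state 1

Trace:
Reachable = {0,1,2,5}
  0: a→0  b→2  [2 out]
  1: ∅  [STUCK]
  2: c→5  [1 out]
  5: a→1  tau→0  [2 out]
trace reaching 1: b·c·a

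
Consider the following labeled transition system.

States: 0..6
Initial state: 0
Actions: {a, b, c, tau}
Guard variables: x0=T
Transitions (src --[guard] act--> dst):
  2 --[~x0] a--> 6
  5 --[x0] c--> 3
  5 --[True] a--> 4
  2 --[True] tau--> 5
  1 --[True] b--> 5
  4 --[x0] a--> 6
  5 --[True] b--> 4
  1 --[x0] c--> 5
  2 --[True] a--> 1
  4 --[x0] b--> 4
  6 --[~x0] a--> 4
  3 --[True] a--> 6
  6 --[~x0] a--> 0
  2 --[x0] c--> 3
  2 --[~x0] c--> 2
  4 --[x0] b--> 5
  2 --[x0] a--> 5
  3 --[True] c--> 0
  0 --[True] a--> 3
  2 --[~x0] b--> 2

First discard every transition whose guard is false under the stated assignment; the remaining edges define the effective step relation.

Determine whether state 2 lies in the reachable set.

Answer: UNREACHABLE

Trace:
After dropping false guards: 15 live edges.
depth 0: {0}
depth 1: {3}  cumulative {0,3}
depth 2: {6}  cumulative {0,3,6}
Reachable = {0,3,6}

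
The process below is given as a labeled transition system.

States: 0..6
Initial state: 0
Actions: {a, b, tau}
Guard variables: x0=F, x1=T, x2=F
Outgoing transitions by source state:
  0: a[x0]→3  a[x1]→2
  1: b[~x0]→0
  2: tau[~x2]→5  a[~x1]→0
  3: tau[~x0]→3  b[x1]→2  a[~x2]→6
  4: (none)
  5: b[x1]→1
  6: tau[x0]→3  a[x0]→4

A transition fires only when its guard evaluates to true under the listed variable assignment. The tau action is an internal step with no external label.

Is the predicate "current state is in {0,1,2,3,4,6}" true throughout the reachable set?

Answer: INVARIANT VIOLATED at state 5

Trace:
Inv-set: {0,1,2,3,4,6}
Reach set: {0,1,2,5}
  0: ✓
  1: ✓
  2: ✓
  5: outside
witness against invariant: a·tau → 5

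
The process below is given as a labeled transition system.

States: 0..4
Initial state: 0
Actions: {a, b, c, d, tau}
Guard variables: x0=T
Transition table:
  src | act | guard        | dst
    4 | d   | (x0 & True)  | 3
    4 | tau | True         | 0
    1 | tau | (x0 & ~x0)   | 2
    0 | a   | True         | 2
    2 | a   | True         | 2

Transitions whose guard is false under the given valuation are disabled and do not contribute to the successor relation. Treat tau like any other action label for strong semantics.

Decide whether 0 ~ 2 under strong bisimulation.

Refine partition for ~:
  round 0: {{0,1,2,3,4}}
  round 1: {{0,2},{1,3},{4}}
3 equivalence class(es) (converged in 2)
[0]={0,2}  [2]={0,2}

Answer: BISIMILAR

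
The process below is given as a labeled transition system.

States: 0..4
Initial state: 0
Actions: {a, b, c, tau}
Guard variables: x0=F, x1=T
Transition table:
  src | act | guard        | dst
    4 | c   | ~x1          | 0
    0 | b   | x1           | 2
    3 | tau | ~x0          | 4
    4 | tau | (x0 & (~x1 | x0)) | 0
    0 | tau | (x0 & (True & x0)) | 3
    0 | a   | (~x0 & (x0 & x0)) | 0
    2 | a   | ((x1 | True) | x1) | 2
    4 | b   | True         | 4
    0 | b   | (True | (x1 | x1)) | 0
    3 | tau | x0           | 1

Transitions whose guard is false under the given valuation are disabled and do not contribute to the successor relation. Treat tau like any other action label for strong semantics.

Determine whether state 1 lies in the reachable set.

After dropping false guards: 5 live edges.
L0 = {0}
L1 = {2}  total {0,2}
Reachable = {0,2}

Answer: UNREACHABLE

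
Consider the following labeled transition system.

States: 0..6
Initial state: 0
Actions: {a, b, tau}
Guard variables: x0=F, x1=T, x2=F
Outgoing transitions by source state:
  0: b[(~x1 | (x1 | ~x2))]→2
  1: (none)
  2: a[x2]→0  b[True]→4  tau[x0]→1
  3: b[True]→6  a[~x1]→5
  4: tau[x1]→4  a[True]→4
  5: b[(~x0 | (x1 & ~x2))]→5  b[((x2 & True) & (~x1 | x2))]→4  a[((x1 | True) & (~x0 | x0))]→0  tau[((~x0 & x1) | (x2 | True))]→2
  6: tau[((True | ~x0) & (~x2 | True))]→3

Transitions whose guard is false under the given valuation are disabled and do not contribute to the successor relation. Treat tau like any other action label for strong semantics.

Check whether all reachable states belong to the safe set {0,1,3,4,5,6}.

Answer: INVARIANT VIOLATED at state 2

Analysis:
Safe = {0,1,3,4,5,6}
R = {0,2,4}
  0: ok
  2: ✗ unsafe
  4: ok
counterexample path to 2: b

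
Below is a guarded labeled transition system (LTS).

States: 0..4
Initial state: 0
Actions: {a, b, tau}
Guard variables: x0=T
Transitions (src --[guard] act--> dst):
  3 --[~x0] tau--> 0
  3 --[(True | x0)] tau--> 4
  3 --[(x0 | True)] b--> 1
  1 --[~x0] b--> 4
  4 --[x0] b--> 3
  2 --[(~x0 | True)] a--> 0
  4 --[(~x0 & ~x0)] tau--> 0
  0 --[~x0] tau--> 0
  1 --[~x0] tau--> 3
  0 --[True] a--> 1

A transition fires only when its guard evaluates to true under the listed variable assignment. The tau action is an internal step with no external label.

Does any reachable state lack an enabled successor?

R = {0,1}
  0: a→1  [deg 1]
  1: ∅  [STUCK]
Path to 1: a

Answer: DEADLOCK at state 1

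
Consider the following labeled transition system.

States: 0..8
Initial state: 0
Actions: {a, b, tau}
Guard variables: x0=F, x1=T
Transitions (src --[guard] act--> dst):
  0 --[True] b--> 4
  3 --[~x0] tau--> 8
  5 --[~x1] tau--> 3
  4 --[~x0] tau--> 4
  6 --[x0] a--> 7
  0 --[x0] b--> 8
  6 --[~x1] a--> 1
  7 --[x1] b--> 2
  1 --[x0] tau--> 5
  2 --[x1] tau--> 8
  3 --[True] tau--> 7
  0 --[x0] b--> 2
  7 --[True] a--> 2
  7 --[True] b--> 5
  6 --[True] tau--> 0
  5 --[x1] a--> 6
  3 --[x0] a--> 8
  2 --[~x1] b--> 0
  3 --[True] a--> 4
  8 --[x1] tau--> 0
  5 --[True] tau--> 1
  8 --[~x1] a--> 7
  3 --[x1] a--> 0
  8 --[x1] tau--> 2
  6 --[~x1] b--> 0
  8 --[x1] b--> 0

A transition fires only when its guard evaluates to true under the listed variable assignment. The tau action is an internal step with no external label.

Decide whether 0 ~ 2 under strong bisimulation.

Bisimulation quotient by refinement:
  π0 = {{0,1,2,3,4,5,6,7,8}}
  π1 = {{0},{1},{2,4,6},{3,5},{7},{8}}
  π2 = {{0},{1},{2},{3},{4},{5},{6},{7},{8}}
stable after 3 split(s): 9 block(s)
0∈{0}, 2∈{2}

Answer: NOT BISIMILAR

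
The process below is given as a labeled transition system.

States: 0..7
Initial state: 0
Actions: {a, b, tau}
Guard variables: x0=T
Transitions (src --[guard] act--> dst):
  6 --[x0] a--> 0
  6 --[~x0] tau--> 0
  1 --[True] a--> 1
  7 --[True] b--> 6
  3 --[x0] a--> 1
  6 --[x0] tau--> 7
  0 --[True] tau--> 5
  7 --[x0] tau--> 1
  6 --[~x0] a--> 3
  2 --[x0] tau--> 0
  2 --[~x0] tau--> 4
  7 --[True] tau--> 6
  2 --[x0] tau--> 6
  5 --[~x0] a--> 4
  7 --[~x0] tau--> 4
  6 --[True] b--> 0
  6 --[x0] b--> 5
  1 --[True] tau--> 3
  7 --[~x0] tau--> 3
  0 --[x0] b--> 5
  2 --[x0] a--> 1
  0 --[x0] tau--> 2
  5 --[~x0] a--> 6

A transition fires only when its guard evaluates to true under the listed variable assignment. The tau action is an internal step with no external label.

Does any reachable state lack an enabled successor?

Reach set: {0,1,2,3,5,6,7}
  0: b→5  tau→2  tau→5  [deg 3]
  1: a→1  tau→3  [deg 2]
  2: a→1  tau→0  tau→6  [deg 3]
  3: a→1  [deg 1]
  5: ∅  [deadlock]
  6: a→0  b→0  b→5  tau→7  [deg 4]
  7: b→6  tau→1  tau→6  [deg 3]
witness 5: tau

Answer: DEADLOCK at state 5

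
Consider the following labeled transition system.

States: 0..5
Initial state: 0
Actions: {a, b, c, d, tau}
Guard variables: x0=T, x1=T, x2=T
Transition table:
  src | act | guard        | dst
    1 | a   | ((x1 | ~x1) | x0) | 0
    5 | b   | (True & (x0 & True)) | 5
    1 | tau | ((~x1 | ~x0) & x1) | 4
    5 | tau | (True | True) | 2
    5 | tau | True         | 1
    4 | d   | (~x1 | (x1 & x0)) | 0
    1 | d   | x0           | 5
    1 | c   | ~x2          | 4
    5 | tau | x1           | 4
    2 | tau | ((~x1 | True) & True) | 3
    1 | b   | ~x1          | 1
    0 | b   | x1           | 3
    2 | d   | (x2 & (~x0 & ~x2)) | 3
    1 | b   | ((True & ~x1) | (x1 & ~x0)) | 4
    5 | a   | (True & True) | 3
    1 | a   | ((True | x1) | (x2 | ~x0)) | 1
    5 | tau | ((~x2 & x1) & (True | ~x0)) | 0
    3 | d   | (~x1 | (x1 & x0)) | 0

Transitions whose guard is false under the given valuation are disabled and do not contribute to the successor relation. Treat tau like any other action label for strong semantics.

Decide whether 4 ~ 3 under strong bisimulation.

Answer: BISIMILAR

Working:
Refine partition for ~:
  round 0: {{0,1,2,3,4,5}}
  round 1: {{0},{1},{2},{3,4},{5}}
stable after 2 split(s): 5 block(s)
class of 4: {3,4}; class of 3: {3,4}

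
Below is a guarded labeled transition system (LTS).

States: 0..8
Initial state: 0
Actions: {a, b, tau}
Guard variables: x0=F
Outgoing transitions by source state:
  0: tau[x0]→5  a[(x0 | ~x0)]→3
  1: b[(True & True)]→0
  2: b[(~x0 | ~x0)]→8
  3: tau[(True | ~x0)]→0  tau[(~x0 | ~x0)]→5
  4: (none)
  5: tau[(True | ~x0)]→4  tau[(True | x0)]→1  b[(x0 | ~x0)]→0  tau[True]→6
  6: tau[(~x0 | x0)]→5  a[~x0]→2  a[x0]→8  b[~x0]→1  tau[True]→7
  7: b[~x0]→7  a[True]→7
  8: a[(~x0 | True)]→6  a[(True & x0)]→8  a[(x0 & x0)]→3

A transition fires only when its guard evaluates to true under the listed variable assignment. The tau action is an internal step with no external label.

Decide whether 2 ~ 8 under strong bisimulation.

Compute ~ classes (split until stable):
  P[0] = {{0,1,2,3,4,5,6,7,8}}
  P[1] = {{0,8},{1,2},{3},{4},{5},{6},{7}}
  P[2] = {{0},{1,2},{3},{4},{5},{6},{7},{8}}
  P[3] = {{0},{1},{2},{3},{4},{5},{6},{7},{8}}
Fixed point at round 4; 9 class(es).
[2]={2}  [8]={8}

Answer: NOT BISIMILAR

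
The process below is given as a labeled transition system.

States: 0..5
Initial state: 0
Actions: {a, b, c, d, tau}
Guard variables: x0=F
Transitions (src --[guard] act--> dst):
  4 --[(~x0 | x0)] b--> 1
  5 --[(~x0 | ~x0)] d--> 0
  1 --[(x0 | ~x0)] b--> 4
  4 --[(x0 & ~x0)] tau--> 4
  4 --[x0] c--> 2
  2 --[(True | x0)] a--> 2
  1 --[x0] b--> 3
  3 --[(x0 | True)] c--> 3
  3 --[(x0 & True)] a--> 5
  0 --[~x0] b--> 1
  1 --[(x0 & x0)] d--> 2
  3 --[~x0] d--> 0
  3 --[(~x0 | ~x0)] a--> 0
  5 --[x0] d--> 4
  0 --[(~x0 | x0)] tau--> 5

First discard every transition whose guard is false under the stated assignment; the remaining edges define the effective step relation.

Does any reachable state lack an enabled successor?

Answer: DEADLOCK-FREE

Analysis:
R = {0,1,4,5}
  0: b→1  tau→5  [2 exit(s)]
  1: b→4  [1 exit(s)]
  4: b→1  [1 exit(s)]
  5: d→0  [1 exit(s)]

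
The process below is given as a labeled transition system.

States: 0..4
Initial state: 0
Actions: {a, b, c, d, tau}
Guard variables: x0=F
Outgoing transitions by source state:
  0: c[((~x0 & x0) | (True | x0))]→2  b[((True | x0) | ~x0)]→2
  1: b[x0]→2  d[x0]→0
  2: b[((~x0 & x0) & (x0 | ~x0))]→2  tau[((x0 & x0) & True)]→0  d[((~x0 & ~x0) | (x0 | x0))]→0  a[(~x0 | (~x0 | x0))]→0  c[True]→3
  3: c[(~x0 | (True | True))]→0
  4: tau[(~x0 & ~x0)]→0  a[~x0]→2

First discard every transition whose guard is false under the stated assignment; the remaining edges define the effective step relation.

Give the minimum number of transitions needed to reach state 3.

Breadth-first toward 3:
  L0 = {0}
  L1 = {2}
  L2 = {3}
first hit 3 at d=2 via b·c

Answer: 2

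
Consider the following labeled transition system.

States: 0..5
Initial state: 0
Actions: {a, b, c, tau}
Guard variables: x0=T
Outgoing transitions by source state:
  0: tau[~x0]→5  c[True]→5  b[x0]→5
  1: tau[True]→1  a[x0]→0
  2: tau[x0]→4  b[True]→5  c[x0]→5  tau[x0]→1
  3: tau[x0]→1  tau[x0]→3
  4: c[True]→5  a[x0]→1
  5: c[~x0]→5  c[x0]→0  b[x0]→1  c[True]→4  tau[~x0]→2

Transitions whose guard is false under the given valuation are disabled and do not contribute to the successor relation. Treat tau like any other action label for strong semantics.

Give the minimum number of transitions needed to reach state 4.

Answer: 2

Working:
Breadth-first toward 4:
  depth 0: {0}
  depth 1: {5}
  depth 2: {1,4}
depth(4)=2, e.g. b·c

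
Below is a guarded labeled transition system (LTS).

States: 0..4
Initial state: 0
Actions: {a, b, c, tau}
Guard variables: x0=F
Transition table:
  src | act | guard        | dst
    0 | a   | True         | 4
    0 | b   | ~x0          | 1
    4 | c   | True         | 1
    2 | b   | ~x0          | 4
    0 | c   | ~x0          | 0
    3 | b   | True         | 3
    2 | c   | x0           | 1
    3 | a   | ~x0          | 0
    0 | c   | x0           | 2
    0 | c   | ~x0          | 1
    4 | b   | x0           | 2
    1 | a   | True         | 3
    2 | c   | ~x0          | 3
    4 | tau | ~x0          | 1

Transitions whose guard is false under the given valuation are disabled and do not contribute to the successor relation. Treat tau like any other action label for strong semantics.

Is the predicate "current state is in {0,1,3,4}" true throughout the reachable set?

Answer: INVARIANT HOLDS

Analysis:
Inv-set: {0,1,3,4}
R = {0,1,3,4}
  0: safe
  1: safe
  3: safe
  4: safe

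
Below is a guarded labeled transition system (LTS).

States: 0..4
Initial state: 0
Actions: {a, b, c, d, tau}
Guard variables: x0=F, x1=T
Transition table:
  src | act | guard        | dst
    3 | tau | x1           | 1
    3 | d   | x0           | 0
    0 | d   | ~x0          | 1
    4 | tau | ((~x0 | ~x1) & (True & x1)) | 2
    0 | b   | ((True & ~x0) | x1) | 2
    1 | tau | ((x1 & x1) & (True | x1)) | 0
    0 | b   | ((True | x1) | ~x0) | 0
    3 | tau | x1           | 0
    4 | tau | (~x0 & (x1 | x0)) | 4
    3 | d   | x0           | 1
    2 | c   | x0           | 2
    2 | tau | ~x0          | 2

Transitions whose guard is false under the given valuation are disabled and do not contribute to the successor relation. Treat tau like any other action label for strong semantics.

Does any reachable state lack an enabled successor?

Reachable = {0,1,2}
  0: b→0  b→2  d→1  [deg 3]
  1: tau→0  [deg 1]
  2: tau→2  [deg 1]

Answer: DEADLOCK-FREE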